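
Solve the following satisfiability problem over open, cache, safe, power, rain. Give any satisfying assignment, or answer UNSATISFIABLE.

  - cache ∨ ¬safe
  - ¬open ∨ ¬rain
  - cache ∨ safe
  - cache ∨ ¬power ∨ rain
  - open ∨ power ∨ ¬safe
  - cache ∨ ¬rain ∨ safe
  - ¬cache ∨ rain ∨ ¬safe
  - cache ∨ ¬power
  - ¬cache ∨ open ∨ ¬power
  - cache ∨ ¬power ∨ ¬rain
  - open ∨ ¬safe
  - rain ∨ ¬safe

Set open = False.
  then (open ∨ ¬safe) forces safe = False.
  then (cache ∨ safe) forces cache = True.
  then (¬cache ∨ open ∨ ¬power) forces power = False.
Set rain = True.
All clauses satisfied.

open = False; cache = True; safe = False; power = False; rain = True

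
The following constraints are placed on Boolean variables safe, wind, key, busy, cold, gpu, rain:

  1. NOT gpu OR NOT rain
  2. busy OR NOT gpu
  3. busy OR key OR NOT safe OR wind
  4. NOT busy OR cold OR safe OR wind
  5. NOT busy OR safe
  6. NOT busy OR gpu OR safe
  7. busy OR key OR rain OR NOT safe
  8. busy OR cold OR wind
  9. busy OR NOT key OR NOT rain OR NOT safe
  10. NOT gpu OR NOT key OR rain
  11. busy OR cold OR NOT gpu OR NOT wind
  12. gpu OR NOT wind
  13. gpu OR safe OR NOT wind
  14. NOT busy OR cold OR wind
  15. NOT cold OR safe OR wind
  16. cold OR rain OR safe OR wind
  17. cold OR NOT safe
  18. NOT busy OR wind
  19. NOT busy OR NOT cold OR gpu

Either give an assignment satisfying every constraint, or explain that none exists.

Try safe = False:
  (NOT busy OR safe) forces busy = False.
  (busy OR NOT gpu) forces gpu = False.
  (gpu OR NOT wind) forces wind = False.
  (busy OR cold OR wind) forces cold = True.
  clause (NOT cold OR safe OR wind) is falsified — backtrack.
So safe = True.
  then (cold OR NOT safe) forces cold = True.
Set wind = False.
  then (NOT busy OR wind) forces busy = False.
  then (busy OR NOT gpu) forces gpu = False.
  then (busy OR key OR NOT safe OR wind) forces key = True.
  then (busy OR NOT key OR NOT rain OR NOT safe) forces rain = False.
All clauses satisfied.

safe: True, wind: False, key: True, busy: False, cold: True, gpu: False, rain: False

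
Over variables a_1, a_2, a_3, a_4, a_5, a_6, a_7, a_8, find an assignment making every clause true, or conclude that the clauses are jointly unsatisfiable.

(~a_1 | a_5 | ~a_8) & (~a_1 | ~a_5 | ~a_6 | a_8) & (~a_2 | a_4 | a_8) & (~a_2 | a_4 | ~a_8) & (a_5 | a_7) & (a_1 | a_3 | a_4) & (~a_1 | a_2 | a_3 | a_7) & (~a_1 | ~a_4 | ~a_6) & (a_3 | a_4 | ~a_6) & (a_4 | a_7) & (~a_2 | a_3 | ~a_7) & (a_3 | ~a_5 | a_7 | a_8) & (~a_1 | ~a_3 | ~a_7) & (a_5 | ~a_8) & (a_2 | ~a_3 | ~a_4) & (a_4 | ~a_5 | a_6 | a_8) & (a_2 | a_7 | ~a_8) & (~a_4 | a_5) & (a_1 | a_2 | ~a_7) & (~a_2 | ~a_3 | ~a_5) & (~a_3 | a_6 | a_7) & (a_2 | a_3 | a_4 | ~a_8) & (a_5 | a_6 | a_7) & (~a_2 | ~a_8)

a_1 = True; a_2 = False; a_3 = False; a_4 = True; a_5 = True; a_6 = False; a_7 = True; a_8 = True

Set a_1 = True.
Set a_2 = False.
Set a_3 = False.
  then (~a_1 | a_2 | a_3 | a_7) forces a_7 = True.
Set a_4 = True.
  then (~a_1 | ~a_4 | ~a_6) forces a_6 = False.
  then (~a_4 | a_5) forces a_5 = True.
Set a_8 = True.
All clauses satisfied.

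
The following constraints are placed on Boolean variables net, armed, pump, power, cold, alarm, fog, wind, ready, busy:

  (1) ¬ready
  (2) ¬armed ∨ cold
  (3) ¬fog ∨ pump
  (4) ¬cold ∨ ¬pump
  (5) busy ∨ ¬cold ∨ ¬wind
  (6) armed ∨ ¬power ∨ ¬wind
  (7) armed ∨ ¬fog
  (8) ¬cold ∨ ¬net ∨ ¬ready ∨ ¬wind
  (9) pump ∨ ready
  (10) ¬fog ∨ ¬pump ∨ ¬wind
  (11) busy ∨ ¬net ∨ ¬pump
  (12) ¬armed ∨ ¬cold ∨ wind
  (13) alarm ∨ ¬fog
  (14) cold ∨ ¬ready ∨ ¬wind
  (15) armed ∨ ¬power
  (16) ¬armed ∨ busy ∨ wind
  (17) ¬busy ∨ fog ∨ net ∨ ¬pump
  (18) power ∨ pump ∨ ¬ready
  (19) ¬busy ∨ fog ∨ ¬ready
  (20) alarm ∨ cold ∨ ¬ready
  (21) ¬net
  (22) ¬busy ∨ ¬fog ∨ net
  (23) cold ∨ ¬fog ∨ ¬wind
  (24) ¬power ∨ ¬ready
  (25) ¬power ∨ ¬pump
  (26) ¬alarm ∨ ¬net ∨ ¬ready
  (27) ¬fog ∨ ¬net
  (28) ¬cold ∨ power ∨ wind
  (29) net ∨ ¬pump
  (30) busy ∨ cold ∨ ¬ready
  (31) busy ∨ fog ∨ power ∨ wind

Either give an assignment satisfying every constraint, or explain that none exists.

Case net = True:
  Clause (¬net) is falsified — contradiction.
Case net = False:
  (¬ready) forces ready = False.
  (pump ∨ ready) forces pump = True.
  Clause (net ∨ ¬pump) is falsified — contradiction.
Both cases fail, so the formula is unsatisfiable.

No satisfying assignment exists.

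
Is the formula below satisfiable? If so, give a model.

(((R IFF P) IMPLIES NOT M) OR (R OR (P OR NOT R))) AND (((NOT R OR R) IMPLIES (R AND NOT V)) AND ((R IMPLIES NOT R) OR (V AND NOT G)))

Case R = True: the formula simplifies to NOT V AND (V AND NOT G).
  V = True: the conjunct NOT V is False.
  V = False: the conjunct V is False.
Case R = False: the conjunct (NOT R OR R) IMPLIES (R AND NOT V) becomes (True OR False) IMPLIES (False AND NOT V) = False.
Both cases fail — unsatisfiable.

Unsatisfiable — no assignment works.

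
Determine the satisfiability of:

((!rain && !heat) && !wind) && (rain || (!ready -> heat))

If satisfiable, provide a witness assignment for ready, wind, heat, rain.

ready=T, wind=F, heat=F, rain=F

  (!rain && !heat) && !wind = True
    !rain && !heat = True
      !rain = True
      !heat = True
    !wind = True
  rain || (!ready -> heat) = True
    !ready -> heat = True
      !ready = False
Both conjuncts True, so the formula holds.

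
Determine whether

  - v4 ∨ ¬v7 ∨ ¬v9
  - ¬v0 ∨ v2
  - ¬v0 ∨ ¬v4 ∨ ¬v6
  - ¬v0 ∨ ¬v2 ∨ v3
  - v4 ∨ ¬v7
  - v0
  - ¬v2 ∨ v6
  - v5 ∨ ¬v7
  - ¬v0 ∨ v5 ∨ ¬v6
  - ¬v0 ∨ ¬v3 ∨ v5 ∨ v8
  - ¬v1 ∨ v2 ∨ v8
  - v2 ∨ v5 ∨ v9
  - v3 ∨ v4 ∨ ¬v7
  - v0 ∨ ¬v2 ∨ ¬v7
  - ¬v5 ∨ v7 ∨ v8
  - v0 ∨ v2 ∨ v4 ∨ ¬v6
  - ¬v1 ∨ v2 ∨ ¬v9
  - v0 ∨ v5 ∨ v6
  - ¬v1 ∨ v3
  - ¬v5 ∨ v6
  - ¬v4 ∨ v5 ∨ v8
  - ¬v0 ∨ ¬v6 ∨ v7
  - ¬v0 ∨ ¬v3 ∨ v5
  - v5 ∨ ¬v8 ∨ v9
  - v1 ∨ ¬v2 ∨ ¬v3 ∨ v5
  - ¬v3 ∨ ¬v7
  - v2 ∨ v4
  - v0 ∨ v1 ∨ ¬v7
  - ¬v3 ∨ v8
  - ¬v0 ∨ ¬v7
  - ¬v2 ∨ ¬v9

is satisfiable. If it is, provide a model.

The formula is unsatisfiable.

Case v0 = True:
  (¬v0 ∨ v2) forces v2 = True.
  (¬v0 ∨ ¬v2 ∨ v3) forces v3 = True.
  (¬v2 ∨ v6) forces v6 = True.
  (¬v0 ∨ ¬v4 ∨ ¬v6) forces v4 = False.
  (v4 ∨ ¬v7) forces v7 = False.
  Clause (¬v0 ∨ ¬v6 ∨ v7) is falsified — contradiction.
Case v0 = False:
  Clause (v0) is falsified — contradiction.
Both cases fail, so the formula is unsatisfiable.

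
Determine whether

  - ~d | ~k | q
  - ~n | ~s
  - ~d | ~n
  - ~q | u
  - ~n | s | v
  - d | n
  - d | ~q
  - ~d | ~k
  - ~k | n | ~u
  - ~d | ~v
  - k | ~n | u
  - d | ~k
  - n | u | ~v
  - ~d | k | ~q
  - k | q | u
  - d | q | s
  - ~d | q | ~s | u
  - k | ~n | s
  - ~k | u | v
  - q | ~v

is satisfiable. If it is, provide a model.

k: False; s: True; v: False; d: True; n: False; q: False; u: True

Set k = False.
Set s = True.
  then (~n | ~s) forces n = False.
  then (d | n) forces d = True.
  then (~d | ~v) forces v = False.
  then (~d | k | ~q) forces q = False.
  then (k | q | u) forces u = True.
All clauses satisfied.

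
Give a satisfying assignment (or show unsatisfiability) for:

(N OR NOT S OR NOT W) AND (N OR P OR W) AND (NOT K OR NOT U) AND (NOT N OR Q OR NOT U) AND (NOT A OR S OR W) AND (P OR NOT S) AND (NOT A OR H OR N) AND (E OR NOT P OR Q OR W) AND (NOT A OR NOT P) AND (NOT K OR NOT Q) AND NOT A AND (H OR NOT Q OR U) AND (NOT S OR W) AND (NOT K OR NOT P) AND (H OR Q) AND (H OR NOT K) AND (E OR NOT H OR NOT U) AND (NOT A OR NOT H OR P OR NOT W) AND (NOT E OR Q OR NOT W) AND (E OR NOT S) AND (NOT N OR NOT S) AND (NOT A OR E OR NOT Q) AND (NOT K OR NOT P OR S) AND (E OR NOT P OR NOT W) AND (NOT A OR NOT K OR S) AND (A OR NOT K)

Unit clause (NOT A) forces A = False.
In (A OR NOT K) only NOT K is left, so K = False.
Set Q = False.
  then (H OR Q) forces H = True.
Try S = True:
  (P OR NOT S) forces P = True.
  (NOT S OR W) forces W = True.
  (N OR NOT S OR NOT W) forces N = True.
  clause (NOT N OR NOT S) is falsified — backtrack.
So S = False.
Set W = True.
  then (NOT E OR Q OR NOT W) forces E = False.
  then (E OR NOT P OR NOT W) forces P = False.
  then (E OR NOT H OR NOT U) forces U = False.
Set N = False.
All clauses satisfied.

Q=F, S=F, K=F, W=T, P=F, N=F, H=T, A=F, U=F, E=F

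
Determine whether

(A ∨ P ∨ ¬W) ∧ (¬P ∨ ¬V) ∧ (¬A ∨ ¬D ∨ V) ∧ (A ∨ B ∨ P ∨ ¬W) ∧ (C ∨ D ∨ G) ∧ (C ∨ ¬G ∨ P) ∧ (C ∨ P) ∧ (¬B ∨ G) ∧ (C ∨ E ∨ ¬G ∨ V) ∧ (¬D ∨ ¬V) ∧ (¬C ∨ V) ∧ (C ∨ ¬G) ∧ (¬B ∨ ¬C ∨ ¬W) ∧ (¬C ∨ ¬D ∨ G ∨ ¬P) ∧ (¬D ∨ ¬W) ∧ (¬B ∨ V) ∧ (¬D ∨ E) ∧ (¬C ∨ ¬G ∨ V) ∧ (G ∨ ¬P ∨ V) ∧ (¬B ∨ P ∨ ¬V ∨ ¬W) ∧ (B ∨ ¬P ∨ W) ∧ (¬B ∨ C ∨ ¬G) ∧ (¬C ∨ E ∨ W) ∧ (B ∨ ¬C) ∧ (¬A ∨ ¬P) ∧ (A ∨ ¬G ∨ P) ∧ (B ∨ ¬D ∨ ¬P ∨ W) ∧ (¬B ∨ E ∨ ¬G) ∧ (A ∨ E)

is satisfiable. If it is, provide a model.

Set G = True.
  then (C ∨ ¬G) forces C = True.
  then (¬C ∨ ¬G ∨ V) forces V = True.
  then (B ∨ ¬C) forces B = True.
  then (¬B ∨ E ∨ ¬G) forces E = True.
  then (¬P ∨ ¬V) forces P = False.
  then (¬D ∨ ¬V) forces D = False.
  then (¬B ∨ ¬C ∨ ¬W) forces W = False.
  then (A ∨ ¬G ∨ P) forces A = True.
All clauses satisfied.

G = True, W = False, V = True, P = False, C = True, B = True, D = False, E = True, A = True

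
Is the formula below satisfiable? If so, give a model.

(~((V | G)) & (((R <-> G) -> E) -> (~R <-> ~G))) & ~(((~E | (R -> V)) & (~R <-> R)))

E = True, G = False, R = False, V = False

  ~((V | G)) & (((R <-> G) -> E) -> (~R <-> ~G)) = True
    ~((V | G)) = True
      V | G = False
    ((R <-> G) -> E) -> (~R <-> ~G) = True
      (R <-> G) -> E = True
        R <-> G = True
      ~R <-> ~G = True
        ~R = True
        ~G = True
  ~(((~E | (R -> V)) & (~R <-> R))) = True
    (~E | (R -> V)) & (~R <-> R) = False
      ~E | (R -> V) = True
        ~E = False
        R -> V = True
      ~R <-> R = False
        ~R = True
Both conjuncts True, so the formula holds.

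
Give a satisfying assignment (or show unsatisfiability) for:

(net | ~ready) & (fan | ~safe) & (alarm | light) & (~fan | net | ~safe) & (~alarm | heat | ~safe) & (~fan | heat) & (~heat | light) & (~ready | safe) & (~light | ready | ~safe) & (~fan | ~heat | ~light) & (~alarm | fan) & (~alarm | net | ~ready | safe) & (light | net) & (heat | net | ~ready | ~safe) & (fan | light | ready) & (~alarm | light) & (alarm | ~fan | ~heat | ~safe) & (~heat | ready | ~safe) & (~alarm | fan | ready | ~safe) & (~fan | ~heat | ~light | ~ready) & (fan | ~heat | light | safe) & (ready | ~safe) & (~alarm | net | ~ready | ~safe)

Try alarm = True:
  (~alarm | fan) forces fan = True.
  (~fan | heat) forces heat = True.
  (~heat | light) forces light = True.
  clause (~fan | ~heat | ~light) is falsified — backtrack.
So alarm = False.
  then (alarm | light) forces light = True.
Set fan = False.
  then (fan | ~safe) forces safe = False.
  then (~ready | safe) forces ready = False.
Set net = True.
Set heat = False.
All clauses satisfied.

alarm=F; fan=F; safe=F; ready=F; light=T; net=T; heat=F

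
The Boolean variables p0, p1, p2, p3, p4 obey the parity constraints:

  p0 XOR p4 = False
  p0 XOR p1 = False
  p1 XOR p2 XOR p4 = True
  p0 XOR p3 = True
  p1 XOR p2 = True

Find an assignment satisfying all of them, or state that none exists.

p0 = False; p1 = False; p2 = True; p3 = True; p4 = False

p0 XOR p4 = F XOR F = False ✓
p0 XOR p1 = F XOR F = False ✓
p1 XOR p2 XOR p4 = F XOR T XOR F = True ✓
p0 XOR p3 = F XOR T = True ✓
p1 XOR p2 = F XOR T = True ✓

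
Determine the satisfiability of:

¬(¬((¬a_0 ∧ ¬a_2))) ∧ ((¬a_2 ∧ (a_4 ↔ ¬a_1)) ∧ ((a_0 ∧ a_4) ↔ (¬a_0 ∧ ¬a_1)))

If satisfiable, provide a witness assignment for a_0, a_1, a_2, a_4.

a_0=F, a_1=T, a_2=F, a_4=F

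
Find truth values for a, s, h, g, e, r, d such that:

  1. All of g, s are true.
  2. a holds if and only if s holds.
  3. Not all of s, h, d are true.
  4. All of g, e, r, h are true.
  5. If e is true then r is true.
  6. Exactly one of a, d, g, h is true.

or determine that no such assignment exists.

The formula is unsatisfiable.

Case h = True:
  (1) forces g = True.
  Constraint (6) is violated (g=T, h=T) — contradiction.
Case h = False:
  Constraint (4) is violated (h=F) — contradiction.
Both cases fail — unsatisfiable.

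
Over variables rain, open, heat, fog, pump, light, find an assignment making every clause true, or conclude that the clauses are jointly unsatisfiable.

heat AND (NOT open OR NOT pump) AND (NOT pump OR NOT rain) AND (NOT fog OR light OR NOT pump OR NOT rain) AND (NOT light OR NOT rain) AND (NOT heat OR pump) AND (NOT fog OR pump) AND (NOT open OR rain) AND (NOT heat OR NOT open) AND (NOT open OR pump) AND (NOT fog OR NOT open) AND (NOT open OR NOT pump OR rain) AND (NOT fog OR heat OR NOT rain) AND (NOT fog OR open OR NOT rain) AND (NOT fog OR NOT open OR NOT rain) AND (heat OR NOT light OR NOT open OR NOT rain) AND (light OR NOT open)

rain = False, open = False, heat = True, fog = True, pump = True, light = False

Unit clause (heat) forces heat = True.
In (NOT heat OR pump) only pump is left, so pump = True.
In (NOT heat OR NOT open) only NOT open is left, so open = False.
In (NOT pump OR NOT rain) only NOT rain is left, so rain = False.
Set fog = True.
Set light = False.
All clauses satisfied.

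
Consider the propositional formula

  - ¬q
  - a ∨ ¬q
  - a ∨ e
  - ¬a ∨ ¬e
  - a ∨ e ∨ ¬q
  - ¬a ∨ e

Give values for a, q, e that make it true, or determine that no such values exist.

Unit clause (¬q) forces q = False.
Set a = False.
  then (a ∨ e) forces e = True.
All clauses satisfied.

a = False, q = False, e = True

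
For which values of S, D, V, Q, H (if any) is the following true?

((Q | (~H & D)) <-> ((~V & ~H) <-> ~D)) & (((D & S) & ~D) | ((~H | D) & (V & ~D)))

S=T, D=F, V=T, Q=F, H=F

  (Q | (~H & D)) <-> ((~V & ~H) <-> ~D) = True
    Q | (~H & D) = False
      ~H & D = False
        ~H = True
    (~V & ~H) <-> ~D = False
      ~V & ~H = False
        ~V = False
        ~H = True
      ~D = True
  ((D & S) & ~D) | ((~H | D) & (V & ~D)) = True
    (D & S) & ~D = False
      D & S = False
      ~D = True
    (~H | D) & (V & ~D) = True
      ~H | D = True
        ~H = True
      V & ~D = True
        ~D = True
Both conjuncts True, so the formula holds.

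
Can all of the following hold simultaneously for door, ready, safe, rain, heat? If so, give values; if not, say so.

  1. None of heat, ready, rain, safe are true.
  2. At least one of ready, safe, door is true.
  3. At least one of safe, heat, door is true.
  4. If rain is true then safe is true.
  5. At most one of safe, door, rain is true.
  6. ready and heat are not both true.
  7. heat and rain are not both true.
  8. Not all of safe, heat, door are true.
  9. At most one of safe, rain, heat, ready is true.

door: True; ready: False; safe: False; rain: False; heat: False

  (1) {heat, ready, rain, safe}: 0 true — none ✓
  (2) {ready, safe, door}: 1 true — at least one ✓
  (3) {safe, heat, door}: 1 true — at least one ✓
  (4) rain=F ⇒ safe: vacuous ✓
  (5) {safe, door, rain}: 1 true — at most one ✓
  (6) ready=F, heat=F — not both ✓
  (7) heat=F, rain=F — not both ✓
  (8) {safe, heat, door}: 1/3 true — not all ✓
  (9) {safe, rain, heat, ready}: 0 true — at most one ✓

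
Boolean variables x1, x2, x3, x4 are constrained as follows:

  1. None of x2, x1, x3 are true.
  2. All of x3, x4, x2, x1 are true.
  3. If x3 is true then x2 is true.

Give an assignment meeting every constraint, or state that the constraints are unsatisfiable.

Case x1 = True:
  Constraint (1) is violated (x1=T) — contradiction.
Case x1 = False:
  Constraint (2) is violated (x1=F) — contradiction.
Both cases fail — unsatisfiable.

Unsatisfiable — no assignment works.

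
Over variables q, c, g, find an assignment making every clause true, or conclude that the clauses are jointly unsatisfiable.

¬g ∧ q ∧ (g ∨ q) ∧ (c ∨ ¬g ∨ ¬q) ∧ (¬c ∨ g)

q = True, c = False, g = False

Unit clause (¬g) forces g = False.
Unit clause (q) forces q = True.
In (¬c ∨ g) only ¬c is left, so c = False.
Check each clause:
  (¬g): ¬g holds.
  (q): q holds.
  (g ∨ q): q holds.
  (c ∨ ¬g ∨ ¬q): ¬g holds.
  (¬c ∨ g): ¬c holds.
All clauses satisfied.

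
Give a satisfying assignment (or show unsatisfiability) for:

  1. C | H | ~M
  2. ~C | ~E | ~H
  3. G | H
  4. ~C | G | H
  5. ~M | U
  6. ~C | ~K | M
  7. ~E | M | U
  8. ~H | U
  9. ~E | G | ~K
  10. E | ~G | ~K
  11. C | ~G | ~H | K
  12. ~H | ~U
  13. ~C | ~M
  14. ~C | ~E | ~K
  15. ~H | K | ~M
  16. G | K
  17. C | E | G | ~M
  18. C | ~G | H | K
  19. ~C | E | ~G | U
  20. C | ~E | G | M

Try M = True:
  (~M | U) forces U = True.
  (~H | ~U) forces H = False.
  (C | H | ~M) forces C = True.
  clause (~C | ~M) is falsified — backtrack.
So M = False.
Set U = True.
  then (~H | ~U) forces H = False.
  then (G | H) forces G = True.
Set C = True.
  then (~C | ~K | M) forces K = False.
Set E = False.
All clauses satisfied.

M: False, U: True, C: True, G: True, E: False, K: False, H: False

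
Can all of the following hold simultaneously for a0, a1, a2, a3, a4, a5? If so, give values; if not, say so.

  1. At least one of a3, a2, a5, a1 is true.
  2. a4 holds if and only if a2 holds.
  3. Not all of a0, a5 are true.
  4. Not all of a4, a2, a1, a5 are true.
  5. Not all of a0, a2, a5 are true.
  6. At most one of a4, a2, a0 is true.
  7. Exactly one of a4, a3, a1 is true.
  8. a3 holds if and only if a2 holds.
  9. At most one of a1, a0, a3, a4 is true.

a0 = False, a1 = True, a2 = False, a3 = False, a4 = False, a5 = False

  (1) {a3, a2, a5, a1}: 1 true — at least one ✓
  (2) a4=F, a2=F — same ✓
  (3) {a0, a5}: 0/2 true — not all ✓
  (4) {a4, a2, a1, a5}: 1/4 true — not all ✓
  (5) {a0, a2, a5}: 0/3 true — not all ✓
  (6) {a4, a2, a0}: 0 true — at most one ✓
  (7) {a4, a3, a1}: 1 true — exactly one ✓
  (8) a3=F, a2=F — same ✓
  (9) {a1, a0, a3, a4}: 1 true — at most one ✓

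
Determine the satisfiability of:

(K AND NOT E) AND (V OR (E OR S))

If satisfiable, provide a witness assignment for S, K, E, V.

S = True, K = True, E = False, V = True

  K AND NOT E = True
    NOT E = True
  V OR (E OR S) = True
    E OR S = True
Both conjuncts True, so the formula holds.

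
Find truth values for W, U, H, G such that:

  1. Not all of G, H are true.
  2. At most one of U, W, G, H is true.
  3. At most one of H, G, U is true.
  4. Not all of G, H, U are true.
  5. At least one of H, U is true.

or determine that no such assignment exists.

W=F, U=T, H=F, G=F

  (1) {G, H}: 0/2 true — not all ✓
  (2) {U, W, G, H}: 1 true — at most one ✓
  (3) {H, G, U}: 1 true — at most one ✓
  (4) {G, H, U}: 1/3 true — not all ✓
  (5) {H, U}: 1 true — at least one ✓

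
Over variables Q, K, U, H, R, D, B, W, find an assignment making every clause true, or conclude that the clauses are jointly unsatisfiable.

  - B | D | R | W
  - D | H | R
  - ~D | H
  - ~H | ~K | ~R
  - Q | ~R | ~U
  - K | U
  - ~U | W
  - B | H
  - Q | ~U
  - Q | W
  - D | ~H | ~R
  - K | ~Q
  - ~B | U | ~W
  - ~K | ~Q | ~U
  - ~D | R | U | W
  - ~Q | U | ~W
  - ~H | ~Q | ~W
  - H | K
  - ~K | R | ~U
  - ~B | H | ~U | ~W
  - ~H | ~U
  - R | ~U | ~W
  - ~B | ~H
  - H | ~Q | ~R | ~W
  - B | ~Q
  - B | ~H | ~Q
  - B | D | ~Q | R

Set Q = False.
  then (Q | ~U) forces U = False.
  then (Q | W) forces W = True.
  then (~B | U | ~W) forces B = False.
  then (K | U) forces K = True.
  then (B | H) forces H = True.
  then (~H | ~K | ~R) forces R = False.
Set D = True.
All clauses satisfied.

Q = False, K = True, U = False, H = True, R = False, D = True, B = False, W = True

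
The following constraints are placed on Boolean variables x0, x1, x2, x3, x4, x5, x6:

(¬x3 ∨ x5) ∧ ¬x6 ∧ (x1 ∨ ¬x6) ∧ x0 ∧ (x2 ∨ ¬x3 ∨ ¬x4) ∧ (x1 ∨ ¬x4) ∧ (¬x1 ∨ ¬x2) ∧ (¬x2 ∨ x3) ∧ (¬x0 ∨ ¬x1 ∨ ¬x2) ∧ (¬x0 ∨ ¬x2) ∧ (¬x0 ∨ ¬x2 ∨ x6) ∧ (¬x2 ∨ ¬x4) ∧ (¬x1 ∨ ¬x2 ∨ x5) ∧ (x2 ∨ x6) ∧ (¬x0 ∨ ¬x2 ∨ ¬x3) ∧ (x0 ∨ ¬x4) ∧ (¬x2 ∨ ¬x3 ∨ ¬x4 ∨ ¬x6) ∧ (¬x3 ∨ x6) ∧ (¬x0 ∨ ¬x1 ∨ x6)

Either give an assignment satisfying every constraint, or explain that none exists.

Case x0 = True:
  (¬x6) forces x6 = False.
  (¬x0 ∨ ¬x2) forces x2 = False.
  Clause (x2 ∨ x6) is falsified — contradiction.
Case x0 = False:
  Clause (x0) is falsified — contradiction.
Both cases fail, so the formula is unsatisfiable.

UNSATISFIABLE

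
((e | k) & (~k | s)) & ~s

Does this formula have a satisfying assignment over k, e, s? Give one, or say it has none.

k = False, e = True, s = False

  (e | k) & (~k | s) = True
    e | k = True
    ~k | s = True
      ~k = True
  ~s = True
Both conjuncts True, so the formula holds.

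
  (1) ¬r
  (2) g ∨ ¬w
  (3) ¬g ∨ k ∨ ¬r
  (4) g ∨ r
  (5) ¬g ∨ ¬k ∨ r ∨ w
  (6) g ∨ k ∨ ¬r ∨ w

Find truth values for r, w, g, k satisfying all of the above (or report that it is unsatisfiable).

Unit clause (¬r) forces r = False.
In (g ∨ r) only g is left, so g = True.
Set w = False.
  then (¬g ∨ ¬k ∨ r ∨ w) forces k = False.
All clauses satisfied.

r = False, w = False, g = True, k = False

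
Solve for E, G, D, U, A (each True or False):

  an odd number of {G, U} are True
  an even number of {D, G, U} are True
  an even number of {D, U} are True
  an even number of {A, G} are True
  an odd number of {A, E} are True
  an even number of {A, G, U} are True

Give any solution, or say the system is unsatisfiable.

UNSATISFIABLE

Adding constraints 1, 2, 3, 4, 6 mod 2: every variable appears an even number of times on the left, so the left side is 0.
But the right sides sum to 1 (mod 2). 0 ≠ 1 — the system is inconsistent.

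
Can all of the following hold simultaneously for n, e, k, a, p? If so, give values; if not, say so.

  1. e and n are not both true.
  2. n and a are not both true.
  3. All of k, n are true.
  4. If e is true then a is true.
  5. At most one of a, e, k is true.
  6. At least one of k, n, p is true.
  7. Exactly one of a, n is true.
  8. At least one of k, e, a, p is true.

n: True; e: False; k: True; a: False; p: False

  (1) e=F, n=T — not both ✓
  (2) n=T, a=F — not both ✓
  (3) {k, n}: all 2 true ✓
  (4) e=F ⇒ a: vacuous ✓
  (5) {a, e, k}: 1 true — at most one ✓
  (6) {k, n, p}: 2 true — at least one ✓
  (7) {a, n}: 1 true — exactly one ✓
  (8) {k, e, a, p}: 1 true — at least one ✓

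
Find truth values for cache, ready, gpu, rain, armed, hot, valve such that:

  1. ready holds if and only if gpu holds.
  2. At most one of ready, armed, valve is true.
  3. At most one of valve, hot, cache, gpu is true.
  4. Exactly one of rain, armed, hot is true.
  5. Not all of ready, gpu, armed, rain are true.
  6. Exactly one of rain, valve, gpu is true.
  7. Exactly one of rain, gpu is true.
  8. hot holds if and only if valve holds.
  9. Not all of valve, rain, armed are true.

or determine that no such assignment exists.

cache: True, ready: False, gpu: False, rain: True, armed: False, hot: False, valve: False

  (1) ready=F, gpu=F — same ✓
  (2) {ready, armed, valve}: 0 true — at most one ✓
  (3) {valve, hot, cache, gpu}: 1 true — at most one ✓
  (4) {rain, armed, hot}: 1 true — exactly one ✓
  (5) {ready, gpu, armed, rain}: 1/4 true — not all ✓
  (6) {rain, valve, gpu}: 1 true — exactly one ✓
  (7) {rain, gpu}: 1 true — exactly one ✓
  (8) hot=F, valve=F — same ✓
  (9) {valve, rain, armed}: 1/3 true — not all ✓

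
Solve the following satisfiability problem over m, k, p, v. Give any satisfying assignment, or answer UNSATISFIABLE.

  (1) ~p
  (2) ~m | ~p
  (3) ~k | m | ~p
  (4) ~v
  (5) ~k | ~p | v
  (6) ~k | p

m=T, k=F, p=F, v=F

Unit clause (~p) forces p = False.
Unit clause (~v) forces v = False.
In (~k | p) only ~k is left, so k = False.
Set m = True.
Check each clause:
  (~p): ~p holds.
  (~m | ~p): ~p holds.
  (~k | m | ~p): ~k holds.
  (~v): ~v holds.
  (~k | ~p | v): ~k holds.
  (~k | p): ~k holds.
All clauses satisfied.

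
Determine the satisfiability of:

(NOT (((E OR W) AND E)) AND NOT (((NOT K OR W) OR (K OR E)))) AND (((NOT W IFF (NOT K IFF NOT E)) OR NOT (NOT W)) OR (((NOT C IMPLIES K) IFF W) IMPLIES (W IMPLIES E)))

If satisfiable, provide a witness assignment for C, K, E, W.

The conjunct NOT (((NOT K OR W) OR (K OR E))) is unsatisfiable on its own:
  K=F, E=F, W=F: evaluates to False.
  K=F, E=F, W=T: evaluates to False.
  K=F, E=T, W=F: evaluates to False.
  K=F, E=T, W=T: evaluates to False.
  K=T, E=F, W=F: evaluates to False.
  K=T, E=F, W=T: evaluates to False.
  K=T, E=T, W=F: evaluates to False.
  K=T, E=T, W=T: evaluates to False.
So the whole conjunction is unsatisfiable.

UNSATISFIABLE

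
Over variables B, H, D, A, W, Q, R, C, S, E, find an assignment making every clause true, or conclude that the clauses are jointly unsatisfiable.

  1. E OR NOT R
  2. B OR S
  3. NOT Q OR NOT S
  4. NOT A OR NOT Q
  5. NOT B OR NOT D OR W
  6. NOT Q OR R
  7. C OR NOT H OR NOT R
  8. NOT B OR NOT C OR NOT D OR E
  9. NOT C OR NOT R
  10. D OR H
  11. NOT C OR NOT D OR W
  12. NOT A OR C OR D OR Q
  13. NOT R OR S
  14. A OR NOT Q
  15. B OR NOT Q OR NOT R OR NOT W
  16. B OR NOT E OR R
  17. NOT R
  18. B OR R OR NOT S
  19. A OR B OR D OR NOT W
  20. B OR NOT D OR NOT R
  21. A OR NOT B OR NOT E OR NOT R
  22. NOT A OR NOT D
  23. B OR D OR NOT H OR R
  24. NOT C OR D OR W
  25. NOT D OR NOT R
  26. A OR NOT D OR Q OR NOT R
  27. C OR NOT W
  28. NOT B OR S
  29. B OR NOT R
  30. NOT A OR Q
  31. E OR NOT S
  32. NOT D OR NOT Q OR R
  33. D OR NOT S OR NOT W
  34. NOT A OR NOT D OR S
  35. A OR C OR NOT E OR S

Unit clause (NOT R) forces R = False.
In (NOT Q OR R) only NOT Q is left, so Q = False.
In (NOT A OR Q) only NOT A is left, so A = False.
Set B = True.
  then (NOT B OR S) forces S = True.
  then (E OR NOT S) forces E = True.
Set H = False.
  then (D OR H) forces D = True.
  then (NOT B OR NOT D OR W) forces W = True.
  then (C OR NOT W) forces C = True.
All clauses satisfied.

B = True, H = False, D = True, A = False, W = True, Q = False, R = False, C = True, S = True, E = True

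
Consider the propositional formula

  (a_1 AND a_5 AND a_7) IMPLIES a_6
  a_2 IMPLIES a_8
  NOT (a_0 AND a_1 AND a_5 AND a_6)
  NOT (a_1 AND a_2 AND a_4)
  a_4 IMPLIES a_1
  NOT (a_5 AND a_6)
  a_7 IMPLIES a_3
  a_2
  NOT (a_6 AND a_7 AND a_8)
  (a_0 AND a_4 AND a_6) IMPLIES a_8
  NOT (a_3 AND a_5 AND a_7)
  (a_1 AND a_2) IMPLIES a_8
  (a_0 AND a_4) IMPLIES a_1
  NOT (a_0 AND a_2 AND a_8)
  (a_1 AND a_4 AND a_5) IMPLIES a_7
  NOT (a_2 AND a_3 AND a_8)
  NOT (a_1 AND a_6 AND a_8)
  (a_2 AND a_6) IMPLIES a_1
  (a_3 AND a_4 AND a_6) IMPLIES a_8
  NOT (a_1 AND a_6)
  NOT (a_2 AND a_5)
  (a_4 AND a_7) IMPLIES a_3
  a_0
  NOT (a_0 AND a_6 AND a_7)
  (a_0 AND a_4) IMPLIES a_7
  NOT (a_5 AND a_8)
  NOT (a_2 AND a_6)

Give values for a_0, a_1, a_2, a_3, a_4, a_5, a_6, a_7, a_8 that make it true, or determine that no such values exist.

Case a_0 = True:
  (a_2) forces a_2 = True.
  (NOT a_0 OR NOT a_2 OR NOT a_8) forces a_8 = False.
  Clause (NOT a_2 OR a_8) is falsified — contradiction.
Case a_0 = False:
  Clause (a_0) is falsified — contradiction.
Both cases fail, so the formula is unsatisfiable.

No satisfying assignment exists.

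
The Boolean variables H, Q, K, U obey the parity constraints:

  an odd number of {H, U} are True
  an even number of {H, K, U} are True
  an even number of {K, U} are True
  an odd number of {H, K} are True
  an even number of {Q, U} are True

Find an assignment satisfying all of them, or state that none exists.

H=F, Q=T, K=T, U=T

{H, U}: 1 true → odd ✓
{H, K, U}: 2 true → even ✓
{K, U}: 2 true → even ✓
{H, K}: 1 true → odd ✓
{Q, U}: 2 true → even ✓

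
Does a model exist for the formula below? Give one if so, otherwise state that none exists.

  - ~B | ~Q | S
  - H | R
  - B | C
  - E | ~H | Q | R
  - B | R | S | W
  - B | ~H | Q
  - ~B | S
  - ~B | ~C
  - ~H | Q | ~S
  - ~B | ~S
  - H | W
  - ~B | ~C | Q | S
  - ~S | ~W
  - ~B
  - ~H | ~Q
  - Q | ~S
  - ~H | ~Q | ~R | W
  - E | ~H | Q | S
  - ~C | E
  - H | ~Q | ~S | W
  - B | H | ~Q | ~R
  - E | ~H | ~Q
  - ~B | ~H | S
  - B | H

Case B = True:
  Clause (~B) is falsified — contradiction.
Case B = False:
  (B | C) forces C = True.
  (~C | E) forces E = True.
  (B | H) forces H = True.
  (B | ~H | Q) forces Q = True.
  Clause (~H | ~Q) is falsified — contradiction.
Both cases fail, so the formula is unsatisfiable.

Unsatisfiable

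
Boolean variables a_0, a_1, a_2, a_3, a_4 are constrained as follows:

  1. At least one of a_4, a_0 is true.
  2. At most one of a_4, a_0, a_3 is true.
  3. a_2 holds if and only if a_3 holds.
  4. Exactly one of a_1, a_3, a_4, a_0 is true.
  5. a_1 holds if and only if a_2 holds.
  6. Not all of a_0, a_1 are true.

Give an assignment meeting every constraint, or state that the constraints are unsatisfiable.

a_0 = False, a_1 = False, a_2 = False, a_3 = False, a_4 = True

  (1) {a_4, a_0}: 1 true — at least one ✓
  (2) {a_4, a_0, a_3}: 1 true — at most one ✓
  (3) a_2=F, a_3=F — same ✓
  (4) {a_1, a_3, a_4, a_0}: 1 true — exactly one ✓
  (5) a_1=F, a_2=F — same ✓
  (6) {a_0, a_1}: 0/2 true — not all ✓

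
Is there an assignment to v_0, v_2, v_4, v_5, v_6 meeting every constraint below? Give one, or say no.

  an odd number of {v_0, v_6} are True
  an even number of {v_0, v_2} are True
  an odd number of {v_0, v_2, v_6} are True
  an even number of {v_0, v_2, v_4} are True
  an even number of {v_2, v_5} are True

v_0 = False, v_2 = False, v_4 = False, v_5 = False, v_6 = True

{v_0, v_6}: 1 true → odd ✓
{v_0, v_2}: 0 true → even ✓
{v_0, v_2, v_6}: 1 true → odd ✓
{v_0, v_2, v_4}: 0 true → even ✓
{v_2, v_5}: 0 true → even ✓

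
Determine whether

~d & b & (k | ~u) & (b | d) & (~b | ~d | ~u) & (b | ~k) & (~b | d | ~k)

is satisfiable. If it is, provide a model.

Unit clause (~d) forces d = False.
Unit clause (b) forces b = True.
In (~b | d | ~k) only ~k is left, so k = False.
In (k | ~u) only ~u is left, so u = False.
Check each clause:
  (~d): ~d holds.
  (b): b holds.
  (k | ~u): ~u holds.
  (b | d): b holds.
  (~b | ~d | ~u): ~d holds.
  (b | ~k): b holds.
  (~b | d | ~k): ~k holds.
All clauses satisfied.

d = False; u = False; b = True; k = False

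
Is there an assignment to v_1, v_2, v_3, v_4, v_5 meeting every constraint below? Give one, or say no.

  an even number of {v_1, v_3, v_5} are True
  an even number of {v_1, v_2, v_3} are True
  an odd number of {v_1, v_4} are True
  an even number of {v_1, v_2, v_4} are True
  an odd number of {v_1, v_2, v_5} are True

v_1=T, v_2=T, v_3=F, v_4=F, v_5=T

{v_1, v_3, v_5}: 2 true → even ✓
{v_1, v_2, v_3}: 2 true → even ✓
{v_1, v_4}: 1 true → odd ✓
{v_1, v_2, v_4}: 2 true → even ✓
{v_1, v_2, v_5}: 3 true → odd ✓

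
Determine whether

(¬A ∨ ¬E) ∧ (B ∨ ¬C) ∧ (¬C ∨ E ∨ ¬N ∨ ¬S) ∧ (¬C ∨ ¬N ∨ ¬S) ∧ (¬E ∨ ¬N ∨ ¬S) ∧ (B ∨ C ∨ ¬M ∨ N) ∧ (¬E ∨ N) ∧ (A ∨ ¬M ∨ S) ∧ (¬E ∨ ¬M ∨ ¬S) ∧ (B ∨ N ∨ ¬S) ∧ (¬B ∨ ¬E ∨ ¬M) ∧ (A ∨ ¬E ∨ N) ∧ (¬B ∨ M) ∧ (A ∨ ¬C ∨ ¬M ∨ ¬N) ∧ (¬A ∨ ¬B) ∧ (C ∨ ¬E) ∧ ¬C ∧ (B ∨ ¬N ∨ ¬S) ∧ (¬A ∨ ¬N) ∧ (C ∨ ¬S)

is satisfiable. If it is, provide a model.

Unit clause (¬C) forces C = False.
In (C ∨ ¬S) only ¬S is left, so S = False.
In (C ∨ ¬E) only ¬E is left, so E = False.
Try B = True:
  (¬B ∨ M) forces M = True.
  (A ∨ ¬M ∨ S) forces A = True.
  clause (¬A ∨ ¬B) is falsified — backtrack.
So B = False.
Set N = True.
  then (¬A ∨ ¬N) forces A = False.
  then (A ∨ ¬M ∨ S) forces M = False.
All clauses satisfied.

B = False; E = False; N = True; M = False; C = False; S = False; A = False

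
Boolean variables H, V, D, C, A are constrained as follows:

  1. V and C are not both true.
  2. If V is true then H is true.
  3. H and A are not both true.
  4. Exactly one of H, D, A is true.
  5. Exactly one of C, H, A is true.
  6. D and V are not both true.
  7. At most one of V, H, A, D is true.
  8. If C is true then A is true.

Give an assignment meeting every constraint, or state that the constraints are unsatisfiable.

H = True, V = False, D = False, C = False, A = False

  (1) V=F, C=F — not both ✓
  (2) V=F ⇒ H: vacuous ✓
  (3) H=T, A=F — not both ✓
  (4) {H, D, A}: 1 true — exactly one ✓
  (5) {C, H, A}: 1 true — exactly one ✓
  (6) D=F, V=F — not both ✓
  (7) {V, H, A, D}: 1 true — at most one ✓
  (8) C=F ⇒ A: vacuous ✓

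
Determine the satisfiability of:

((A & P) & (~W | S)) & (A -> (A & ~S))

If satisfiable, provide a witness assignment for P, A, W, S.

P = True; A = True; W = False; S = False

  (A & P) & (~W | S) = True
    A & P = True
    ~W | S = True
      ~W = True
  A -> (A & ~S) = True
    A & ~S = True
      ~S = True
Both conjuncts True, so the formula holds.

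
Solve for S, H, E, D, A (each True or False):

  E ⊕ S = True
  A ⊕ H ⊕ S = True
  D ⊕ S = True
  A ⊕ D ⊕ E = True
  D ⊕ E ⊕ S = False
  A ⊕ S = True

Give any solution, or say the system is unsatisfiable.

S=F, H=F, E=T, D=T, A=T

E ⊕ S = T ⊕ F = True ✓
A ⊕ H ⊕ S = T ⊕ F ⊕ F = True ✓
D ⊕ S = T ⊕ F = True ✓
A ⊕ D ⊕ E = T ⊕ T ⊕ T = True ✓
D ⊕ E ⊕ S = T ⊕ T ⊕ F = False ✓
A ⊕ S = T ⊕ F = True ✓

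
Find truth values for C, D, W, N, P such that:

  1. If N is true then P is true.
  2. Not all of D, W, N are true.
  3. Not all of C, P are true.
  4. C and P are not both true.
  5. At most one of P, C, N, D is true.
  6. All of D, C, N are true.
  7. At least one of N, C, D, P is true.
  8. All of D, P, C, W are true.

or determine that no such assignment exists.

Unsatisfiable

Case N = True:
  (1) with N=T forces P = True.
  Constraint (5) is violated (P=T, N=T) — contradiction.
Case N = False:
  Constraint (6) is violated (N=F) — contradiction.
Both cases fail — unsatisfiable.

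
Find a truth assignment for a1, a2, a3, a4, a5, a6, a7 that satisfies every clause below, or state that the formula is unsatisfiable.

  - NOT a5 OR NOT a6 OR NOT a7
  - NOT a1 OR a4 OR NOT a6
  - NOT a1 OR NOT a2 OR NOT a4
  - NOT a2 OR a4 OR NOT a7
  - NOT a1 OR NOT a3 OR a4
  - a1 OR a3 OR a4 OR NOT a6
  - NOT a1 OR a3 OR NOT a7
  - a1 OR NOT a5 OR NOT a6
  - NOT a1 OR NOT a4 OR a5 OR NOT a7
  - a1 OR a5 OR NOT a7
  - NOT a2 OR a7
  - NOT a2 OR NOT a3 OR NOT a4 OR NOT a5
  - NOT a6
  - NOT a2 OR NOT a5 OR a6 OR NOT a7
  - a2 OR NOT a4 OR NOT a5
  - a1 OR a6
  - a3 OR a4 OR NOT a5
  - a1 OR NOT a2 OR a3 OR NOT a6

Unit clause (NOT a6) forces a6 = False.
In (a1 OR a6) only a1 is left, so a1 = True.
Try a2 = True:
  (NOT a1 OR NOT a2 OR NOT a4) forces a4 = False.
  (NOT a2 OR a4 OR NOT a7) forces a7 = False.
  clause (NOT a2 OR a7) is falsified — backtrack.
So a2 = False.
Set a3 = True.
  then (NOT a1 OR NOT a3 OR a4) forces a4 = True.
  then (a2 OR NOT a4 OR NOT a5) forces a5 = False.
  then (NOT a1 OR NOT a4 OR a5 OR NOT a7) forces a7 = False.
All clauses satisfied.

a1=T, a2=F, a3=T, a4=T, a5=F, a6=F, a7=F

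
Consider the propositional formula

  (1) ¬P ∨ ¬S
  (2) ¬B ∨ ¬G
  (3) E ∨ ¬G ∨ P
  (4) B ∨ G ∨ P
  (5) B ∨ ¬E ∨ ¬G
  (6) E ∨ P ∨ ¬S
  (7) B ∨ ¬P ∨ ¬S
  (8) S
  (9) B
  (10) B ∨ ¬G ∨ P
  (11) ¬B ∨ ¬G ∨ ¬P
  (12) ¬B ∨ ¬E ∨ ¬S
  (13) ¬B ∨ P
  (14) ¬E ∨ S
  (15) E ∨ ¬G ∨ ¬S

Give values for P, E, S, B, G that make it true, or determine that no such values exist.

Case S = True:
  (¬P ∨ ¬S) forces P = False.
  (E ∨ P ∨ ¬S) forces E = True.
  (B) forces B = True.
  Clause (¬B ∨ ¬E ∨ ¬S) is falsified — contradiction.
Case S = False:
  Clause (S) is falsified — contradiction.
Both cases fail, so the formula is unsatisfiable.

UNSATISFIABLE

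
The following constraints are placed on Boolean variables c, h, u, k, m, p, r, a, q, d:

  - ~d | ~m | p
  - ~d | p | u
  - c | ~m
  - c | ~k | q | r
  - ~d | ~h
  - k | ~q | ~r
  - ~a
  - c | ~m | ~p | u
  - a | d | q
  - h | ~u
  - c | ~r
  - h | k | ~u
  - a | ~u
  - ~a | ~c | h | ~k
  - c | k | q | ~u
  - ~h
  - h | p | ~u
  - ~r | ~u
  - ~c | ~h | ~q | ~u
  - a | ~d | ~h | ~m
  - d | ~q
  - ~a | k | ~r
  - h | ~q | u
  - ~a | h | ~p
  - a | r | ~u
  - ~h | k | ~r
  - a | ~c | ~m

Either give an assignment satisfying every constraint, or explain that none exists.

Unit clause (~a) forces a = False.
In (a | ~u) only ~u is left, so u = False.
Unit clause (~h) forces h = False.
In (h | ~q | u) only ~q is left, so q = False.
In (a | d | q) only d is left, so d = True.
In (~d | p | u) only p is left, so p = True.
Set c = True.
  then (a | ~c | ~m) forces m = False.
Set k = False.
Set r = False.
All clauses satisfied.

c: True; h: False; u: False; k: False; m: False; p: True; r: False; a: False; q: False; d: True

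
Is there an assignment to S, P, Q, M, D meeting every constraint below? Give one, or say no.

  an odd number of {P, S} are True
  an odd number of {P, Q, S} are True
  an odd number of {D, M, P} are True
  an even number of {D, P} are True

S: True; P: False; Q: False; M: True; D: False

{P, S}: 1 true → odd ✓
{P, Q, S}: 1 true → odd ✓
{D, M, P}: 1 true → odd ✓
{D, P}: 0 true → even ✓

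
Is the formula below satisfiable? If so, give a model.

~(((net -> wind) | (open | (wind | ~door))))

door = True; open = False; wind = False; net = True

  ~(((net -> wind) | (open | (wind | ~door)))) = True
    (net -> wind) | (open | (wind | ~door)) = False
      net -> wind = False
      open | (wind | ~door) = False
        wind | ~door = False
          ~door = False
The formula evaluates to True.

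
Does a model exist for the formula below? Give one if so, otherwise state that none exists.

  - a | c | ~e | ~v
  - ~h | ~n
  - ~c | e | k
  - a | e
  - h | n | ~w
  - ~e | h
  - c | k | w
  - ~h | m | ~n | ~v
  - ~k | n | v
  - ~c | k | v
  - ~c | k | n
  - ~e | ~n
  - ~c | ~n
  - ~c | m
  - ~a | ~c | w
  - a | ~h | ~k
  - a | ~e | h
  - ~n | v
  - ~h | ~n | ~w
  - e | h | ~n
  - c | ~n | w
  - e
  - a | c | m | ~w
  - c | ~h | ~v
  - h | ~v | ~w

c = False, w = True, m = True, h = True, v = False, e = True, a = True, n = False, k = False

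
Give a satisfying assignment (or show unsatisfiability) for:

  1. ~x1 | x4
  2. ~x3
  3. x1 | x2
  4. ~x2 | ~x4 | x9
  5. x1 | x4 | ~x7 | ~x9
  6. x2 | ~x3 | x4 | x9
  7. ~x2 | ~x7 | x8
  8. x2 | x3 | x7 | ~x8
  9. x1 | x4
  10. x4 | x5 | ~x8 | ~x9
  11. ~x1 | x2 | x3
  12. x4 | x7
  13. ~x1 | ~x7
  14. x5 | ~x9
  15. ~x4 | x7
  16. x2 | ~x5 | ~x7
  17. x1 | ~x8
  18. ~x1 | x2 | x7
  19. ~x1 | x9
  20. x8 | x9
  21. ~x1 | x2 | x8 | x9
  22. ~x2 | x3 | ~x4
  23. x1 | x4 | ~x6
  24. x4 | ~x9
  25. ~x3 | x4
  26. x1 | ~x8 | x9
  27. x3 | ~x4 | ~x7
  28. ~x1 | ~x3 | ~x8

No satisfying assignment exists.

Case x4 = True:
  (~x3) forces x3 = False.
  (~x4 | x7) forces x7 = True.
  Clause (x3 | ~x4 | ~x7) is falsified — contradiction.
Case x4 = False:
  (~x1 | x4) forces x1 = False.
  Clause (x1 | x4) is falsified — contradiction.
Both cases fail, so the formula is unsatisfiable.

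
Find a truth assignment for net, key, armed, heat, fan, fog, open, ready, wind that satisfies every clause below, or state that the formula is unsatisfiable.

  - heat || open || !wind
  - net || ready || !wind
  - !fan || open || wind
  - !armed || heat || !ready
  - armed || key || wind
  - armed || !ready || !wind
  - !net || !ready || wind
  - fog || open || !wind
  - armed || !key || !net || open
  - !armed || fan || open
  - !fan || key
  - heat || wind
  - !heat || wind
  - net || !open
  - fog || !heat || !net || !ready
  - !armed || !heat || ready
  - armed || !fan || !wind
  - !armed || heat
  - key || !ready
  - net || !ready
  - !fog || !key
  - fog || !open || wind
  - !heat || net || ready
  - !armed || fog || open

Set net = True.
Set key = False.
  then (!fan || key) forces fan = False.
  then (key || !ready) forces ready = False.
Try armed = True:
  (!armed || fan || open) forces open = True.
  (!armed || !heat || ready) forces heat = False.
  clause (!armed || heat) is falsified — backtrack.
So armed = False.
  then (armed || key || wind) forces wind = True.
Set heat = False.
  then (heat || open || !wind) forces open = True.
Set fog = False.
All clauses satisfied.

net: True; key: False; armed: False; heat: False; fan: False; fog: False; open: True; ready: False; wind: True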